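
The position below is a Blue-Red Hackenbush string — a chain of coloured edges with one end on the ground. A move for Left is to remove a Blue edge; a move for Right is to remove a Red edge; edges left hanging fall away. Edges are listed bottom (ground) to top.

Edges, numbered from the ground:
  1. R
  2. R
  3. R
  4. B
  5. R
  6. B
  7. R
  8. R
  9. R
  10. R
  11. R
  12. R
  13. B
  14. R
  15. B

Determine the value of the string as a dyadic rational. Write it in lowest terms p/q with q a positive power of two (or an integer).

Recurse on prefixes of the 15-edge string R R R B R B R R R R R R B R B:
value_1 [R]  L=[]  R=[0]  → -1
value_2 [RR]  L=[]  R=[-1,0]  → -2
value_3 [RRR]  L=[]  R=[-2,-1,0]  → -3
value_4 [RRRB]  L=[-3]  R=[-2,-1,0]  → -5/2
value_5 [RRRBR]  L=[-3]  R=[-5/2,-2,-1,0]  → -11/4
value_6 [RRRBRB]  L=[-3,-11/4]  R=[-5/2,-2,-1,0]  → -21/8
value_7 [RRRBRBR]  L=[-3,-11/4]  R=[-21/8,-5/2,-2,-1,0]  → -43/16
value_8 [RRRBRBRR]  L=[-3,-11/4]  R=[-43/16,-21/8,-5/2,-2,-1,0]  → -87/32
value_9 [RRRBRBRRR]  L=[-3,-11/4]  R=[-87/32,-43/16,-21/8,-5/2,-2,-1,0]  → -175/64
value_10 [RRRBRBRRRR]  L=[-3,-11/4]  R=[-175/64,-87/32,-43/16,-21/8,-5/2,-2,-1,0]  → -351/128
value_11 [RRRBRBRRRRR]  L=[-3,-11/4]  R=[-351/128,-175/64,-87/32,-43/16,-21/8,-5/2,-2,-1,0]  → -703/256
value_12 [RRRBRBRRRRRR]  L=[-3,-11/4]  R=[-703/256,-351/128,-175/64,-87/32,-43/16,-21/8,-5/2,-2,-1,0]  → -1407/512
value_13 [RRRBRBRRRRRRB]  L=[-3,-11/4,-1407/512]  R=[-703/256,-351/128,-175/64,-87/32,-43/16,-21/8,-5/2,-2,-1,0]  → -2813/1024
value_14 [RRRBRBRRRRRRBR]  L=[-3,-11/4,-1407/512]  R=[-2813/1024,-703/256,-351/128,-175/64,-87/32,-43/16,-21/8,-5/2,-2,-1,0]  → -5627/2048
value_15 [RRRBRBRRRRRRBRB]  L=[-3,-11/4,-1407/512,-5627/2048]  R=[-2813/1024,-703/256,-351/128,-175/64,-87/32,-43/16,-21/8,-5/2,-2,-1,0]  → -11253/4096

-11253/4096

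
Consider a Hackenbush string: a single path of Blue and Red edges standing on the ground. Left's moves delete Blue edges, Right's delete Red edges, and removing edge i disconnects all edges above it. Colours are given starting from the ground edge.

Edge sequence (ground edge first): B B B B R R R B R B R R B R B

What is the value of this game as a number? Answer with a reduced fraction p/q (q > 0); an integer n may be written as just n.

Build value(s[:k]) for k = 1..15, string s = B B B B R R R B R B R R B R B.
value_1 [B]  L=[0]  R=[·]  so 1
value_2 [BB]  L=[0 1]  R=[·]  so 2
value_3 [BBB]  L=[0 1 2]  R=[·]  so 3
value_4 [BBBB]  L=[0 1 2 3]  R=[·]  so 4
value_5 [BBBBR]  L=[0 1 2 3]  R=[4]  so 7/2
value_6 [BBBBRR]  L=[0 1 2 3]  R=[7/2 4]  so 13/4
value_7 [BBBBRRR]  L=[0 1 2 3]  R=[13/4 7/2 4]  so 25/8
value_8 [BBBBRRRB]  L=[0 1 2 3 25/8]  R=[13/4 7/2 4]  so 51/16
value_9 [BBBBRRRBR]  L=[0 1 2 3 25/8]  R=[51/16 13/4 7/2 4]  so 101/32
value_10 [BBBBRRRBRB]  L=[0 1 2 3 25/8 101/32]  R=[51/16 13/4 7/2 4]  so 203/64
value_11 [BBBBRRRBRBR]  L=[0 1 2 3 25/8 101/32]  R=[203/64 51/16 13/4 7/2 4]  so 405/128
value_12 [BBBBRRRBRBRR]  L=[0 1 2 3 25/8 101/32]  R=[405/128 203/64 51/16 13/4 7/2 4]  so 809/256
value_13 [BBBBRRRBRBRRB]  L=[0 1 2 3 25/8 101/32 809/256]  R=[405/128 203/64 51/16 13/4 7/2 4]  so 1619/512
value_14 [BBBBRRRBRBRRBR]  L=[0 1 2 3 25/8 101/32 809/256]  R=[1619/512 405/128 203/64 51/16 13/4 7/2 4]  so 3237/1024
value_15 [BBBBRRRBRBRRBRB]  L=[0 1 2 3 25/8 101/32 809/256 3237/1024]  R=[1619/512 405/128 203/64 51/16 13/4 7/2 4]  so 6475/2048

6475/2048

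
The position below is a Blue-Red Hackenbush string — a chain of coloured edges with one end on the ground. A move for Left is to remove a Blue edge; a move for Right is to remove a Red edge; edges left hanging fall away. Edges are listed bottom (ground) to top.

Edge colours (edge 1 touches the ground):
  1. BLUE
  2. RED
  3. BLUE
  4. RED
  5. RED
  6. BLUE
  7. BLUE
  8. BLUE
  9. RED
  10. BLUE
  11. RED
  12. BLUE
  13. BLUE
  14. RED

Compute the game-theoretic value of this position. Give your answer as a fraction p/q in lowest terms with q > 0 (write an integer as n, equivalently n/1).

5037/8192

Prefix values for BLUE RED BLUE RED RED BLUE BLUE BLUE RED BLUE RED BLUE BLUE RED via {L|R} + simplicity:
value(B) = { 0 | · } gives 1
value(BR) = { 0 | 1 } gives 1/2
value(BRB) = { 0,1/2 | 1 } gives 3/4
value(BRBR) = { 0,1/2 | 3/4,1 } gives 5/8
value(BRBRR) = { 0,1/2 | 5/8,3/4,1 } gives 9/16
value(BRBRRB) = { 0,1/2,9/16 | 5/8,3/4,1 } gives 19/32
value(BRBRRBB) = { 0,1/2,9/16,19/32 | 5/8,3/4,1 } gives 39/64
value(BRBRRBBB) = { 0,1/2,9/16,19/32,39/64 | 5/8,3/4,1 } gives 79/128
value(BRBRRBBBR) = { 0,1/2,9/16,19/32,39/64 | 79/128,5/8,3/4,1 } gives 157/256
value(BRBRRBBBRB) = { 0,1/2,9/16,19/32,39/64,157/256 | 79/128,5/8,3/4,1 } gives 315/512
value(BRBRRBBBRBR) = { 0,1/2,9/16,19/32,39/64,157/256 | 315/512,79/128,5/8,3/4,1 } gives 629/1024
value(BRBRRBBBRBRB) = { 0,1/2,9/16,19/32,39/64,157/256,629/1024 | 315/512,79/128,5/8,3/4,1 } gives 1259/2048
value(BRBRRBBBRBRBB) = { 0,1/2,9/16,19/32,39/64,157/256,629/1024,1259/2048 | 315/512,79/128,5/8,3/4,1 } gives 2519/4096
value(BRBRRBBBRBRBBR) = { 0,1/2,9/16,19/32,39/64,157/256,629/1024,1259/2048 | 2519/4096,315/512,79/128,5/8,3/4,1 } gives 5037/8192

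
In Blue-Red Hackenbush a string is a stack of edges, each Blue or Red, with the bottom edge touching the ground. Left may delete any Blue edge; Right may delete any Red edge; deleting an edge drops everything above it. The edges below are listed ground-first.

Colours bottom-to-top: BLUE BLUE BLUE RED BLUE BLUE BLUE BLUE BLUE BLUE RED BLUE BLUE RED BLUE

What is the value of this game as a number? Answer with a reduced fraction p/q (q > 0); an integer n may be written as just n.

B: Left { 0 }, Right { (no moves) } = simplest 1
BB: Left { 0,1 }, Right { (no moves) } = simplest 2
BBB: Left { 0,1,2 }, Right { (no moves) } = simplest 3
BBBR: Left { 0,1,2 }, Right { 3 } = simplest 5/2
BBBRB: Left { 0,1,2,5/2 }, Right { 3 } = simplest 11/4
BBBRBB: Left { 0,1,2,5/2,11/4 }, Right { 3 } = simplest 23/8
BBBRBBB: Left { 0,1,2,5/2,11/4,23/8 }, Right { 3 } = simplest 47/16
BBBRBBBB: Left { 0,1,2,5/2,11/4,23/8,47/16 }, Right { 3 } = simplest 95/32
BBBRBBBBB: Left { 0,1,2,5/2,11/4,23/8,47/16,95/32 }, Right { 3 } = simplest 191/64
BBBRBBBBBB: Left { 0,1,2,5/2,11/4,23/8,47/16,95/32,191/64 }, Right { 3 } = simplest 383/128
BBBRBBBBBBR: Left { 0,1,2,5/2,11/4,23/8,47/16,95/32,191/64 }, Right { 383/128,3 } = simplest 765/256
BBBRBBBBBBRB: Left { 0,1,2,5/2,11/4,23/8,47/16,95/32,191/64,765/256 }, Right { 383/128,3 } = simplest 1531/512
BBBRBBBBBBRBB: Left { 0,1,2,5/2,11/4,23/8,47/16,95/32,191/64,765/256,1531/512 }, Right { 383/128,3 } = simplest 3063/1024
BBBRBBBBBBRBBR: Left { 0,1,2,5/2,11/4,23/8,47/16,95/32,191/64,765/256,1531/512 }, Right { 3063/1024,383/128,3 } = simplest 6125/2048
BBBRBBBBBBRBBRB: Left { 0,1,2,5/2,11/4,23/8,47/16,95/32,191/64,765/256,1531/512,6125/2048 }, Right { 3063/1024,383/128,3 } = simplest 12251/4096

12251/4096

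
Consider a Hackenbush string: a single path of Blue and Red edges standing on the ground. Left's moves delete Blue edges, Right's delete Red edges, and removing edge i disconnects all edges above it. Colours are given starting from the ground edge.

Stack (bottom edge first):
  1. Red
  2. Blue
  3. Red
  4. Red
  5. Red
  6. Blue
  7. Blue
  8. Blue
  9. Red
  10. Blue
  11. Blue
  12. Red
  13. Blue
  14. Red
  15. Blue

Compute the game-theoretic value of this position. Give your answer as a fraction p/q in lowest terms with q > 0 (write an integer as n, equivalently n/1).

g_1 [R]  L=[(no moves)]  R=[0]  so -1
g_2 [RB]  L=[-1]  R=[0]  so -1/2
g_3 [RBR]  L=[-1]  R=[-1/2; 0]  so -3/4
g_4 [RBRR]  L=[-1]  R=[-3/4; -1/2; 0]  so -7/8
g_5 [RBRRR]  L=[-1]  R=[-7/8; -3/4; -1/2; 0]  so -15/16
g_6 [RBRRRB]  L=[-1; -15/16]  R=[-7/8; -3/4; -1/2; 0]  so -29/32
g_7 [RBRRRBB]  L=[-1; -15/16; -29/32]  R=[-7/8; -3/4; -1/2; 0]  so -57/64
g_8 [RBRRRBBB]  L=[-1; -15/16; -29/32; -57/64]  R=[-7/8; -3/4; -1/2; 0]  so -113/128
g_9 [RBRRRBBBR]  L=[-1; -15/16; -29/32; -57/64]  R=[-113/128; -7/8; -3/4; -1/2; 0]  so -227/256
g_10 [RBRRRBBBRB]  L=[-1; -15/16; -29/32; -57/64; -227/256]  R=[-113/128; -7/8; -3/4; -1/2; 0]  so -453/512
g_11 [RBRRRBBBRBB]  L=[-1; -15/16; -29/32; -57/64; -227/256; -453/512]  R=[-113/128; -7/8; -3/4; -1/2; 0]  so -905/1024
g_12 [RBRRRBBBRBBR]  L=[-1; -15/16; -29/32; -57/64; -227/256; -453/512]  R=[-905/1024; -113/128; -7/8; -3/4; -1/2; 0]  so -1811/2048
g_13 [RBRRRBBBRBBRB]  L=[-1; -15/16; -29/32; -57/64; -227/256; -453/512; -1811/2048]  R=[-905/1024; -113/128; -7/8; -3/4; -1/2; 0]  so -3621/4096
g_14 [RBRRRBBBRBBRBR]  L=[-1; -15/16; -29/32; -57/64; -227/256; -453/512; -1811/2048]  R=[-3621/4096; -905/1024; -113/128; -7/8; -3/4; -1/2; 0]  so -7243/8192
g_15 [RBRRRBBBRBBRBRB]  L=[-1; -15/16; -29/32; -57/64; -227/256; -453/512; -1811/2048; -7243/8192]  R=[-3621/4096; -905/1024; -113/128; -7/8; -3/4; -1/2; 0]  so -14485/16384

-14485/16384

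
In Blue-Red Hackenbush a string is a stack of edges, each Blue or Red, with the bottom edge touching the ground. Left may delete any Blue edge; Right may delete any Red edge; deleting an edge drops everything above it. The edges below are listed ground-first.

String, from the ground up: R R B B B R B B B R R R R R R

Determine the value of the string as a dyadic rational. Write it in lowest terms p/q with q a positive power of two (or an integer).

Prefix values for R R B B B R B B B R R R R R R via {L|R} + simplicity:
edge 1 of 15 (R): { none | 0 } so -1
edge 2 of 15 (R): { none | -1 0 } so -2
edge 3 of 15 (B): { -2 | -1 0 } so -3/2
edge 4 of 15 (B): { -2 -3/2 | -1 0 } so -5/4
edge 5 of 15 (B): { -2 -3/2 -5/4 | -1 0 } so -9/8
edge 6 of 15 (R): { -2 -3/2 -5/4 | -9/8 -1 0 } so -19/16
edge 7 of 15 (B): { -2 -3/2 -5/4 -19/16 | -9/8 -1 0 } so -37/32
edge 8 of 15 (B): { -2 -3/2 -5/4 -19/16 -37/32 | -9/8 -1 0 } so -73/64
edge 9 of 15 (B): { -2 -3/2 -5/4 -19/16 -37/32 -73/64 | -9/8 -1 0 } so -145/128
edge 10 of 15 (R): { -2 -3/2 -5/4 -19/16 -37/32 -73/64 | -145/128 -9/8 -1 0 } so -291/256
edge 11 of 15 (R): { -2 -3/2 -5/4 -19/16 -37/32 -73/64 | -291/256 -145/128 -9/8 -1 0 } so -583/512
edge 12 of 15 (R): { -2 -3/2 -5/4 -19/16 -37/32 -73/64 | -583/512 -291/256 -145/128 -9/8 -1 0 } so -1167/1024
edge 13 of 15 (R): { -2 -3/2 -5/4 -19/16 -37/32 -73/64 | -1167/1024 -583/512 -291/256 -145/128 -9/8 -1 0 } so -2335/2048
edge 14 of 15 (R): { -2 -3/2 -5/4 -19/16 -37/32 -73/64 | -2335/2048 -1167/1024 -583/512 -291/256 -145/128 -9/8 -1 0 } so -4671/4096
edge 15 of 15 (R): { -2 -3/2 -5/4 -19/16 -37/32 -73/64 | -4671/4096 -2335/2048 -1167/1024 -583/512 -291/256 -145/128 -9/8 -1 0 } so -9343/8192

-9343/8192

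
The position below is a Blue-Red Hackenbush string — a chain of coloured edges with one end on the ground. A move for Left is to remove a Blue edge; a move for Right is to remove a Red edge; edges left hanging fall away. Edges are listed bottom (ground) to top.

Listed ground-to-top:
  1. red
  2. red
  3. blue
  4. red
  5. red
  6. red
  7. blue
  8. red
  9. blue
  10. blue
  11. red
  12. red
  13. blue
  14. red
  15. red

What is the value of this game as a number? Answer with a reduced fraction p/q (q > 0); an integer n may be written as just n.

v(r) = { — | 0 } = -1
v(rr) = { — | -1,0 } = -2
v(rrb) = { -2 | -1,0 } = -3/2
v(rrbr) = { -2 | -3/2,-1,0 } = -7/4
v(rrbrr) = { -2 | -7/4,-3/2,-1,0 } = -15/8
v(rrbrrr) = { -2 | -15/8,-7/4,-3/2,-1,0 } = -31/16
v(rrbrrrb) = { -2,-31/16 | -15/8,-7/4,-3/2,-1,0 } = -61/32
v(rrbrrrbr) = { -2,-31/16 | -61/32,-15/8,-7/4,-3/2,-1,0 } = -123/64
v(rrbrrrbrb) = { -2,-31/16,-123/64 | -61/32,-15/8,-7/4,-3/2,-1,0 } = -245/128
v(rrbrrrbrbb) = { -2,-31/16,-123/64,-245/128 | -61/32,-15/8,-7/4,-3/2,-1,0 } = -489/256
v(rrbrrrbrbbr) = { -2,-31/16,-123/64,-245/128 | -489/256,-61/32,-15/8,-7/4,-3/2,-1,0 } = -979/512
v(rrbrrrbrbbrr) = { -2,-31/16,-123/64,-245/128 | -979/512,-489/256,-61/32,-15/8,-7/4,-3/2,-1,0 } = -1959/1024
v(rrbrrrbrbbrrb) = { -2,-31/16,-123/64,-245/128,-1959/1024 | -979/512,-489/256,-61/32,-15/8,-7/4,-3/2,-1,0 } = -3917/2048
v(rrbrrrbrbbrrbr) = { -2,-31/16,-123/64,-245/128,-1959/1024 | -3917/2048,-979/512,-489/256,-61/32,-15/8,-7/4,-3/2,-1,0 } = -7835/4096
v(rrbrrrbrbbrrbrr) = { -2,-31/16,-123/64,-245/128,-1959/1024 | -7835/4096,-3917/2048,-979/512,-489/256,-61/32,-15/8,-7/4,-3/2,-1,0 } = -15671/8192

-15671/8192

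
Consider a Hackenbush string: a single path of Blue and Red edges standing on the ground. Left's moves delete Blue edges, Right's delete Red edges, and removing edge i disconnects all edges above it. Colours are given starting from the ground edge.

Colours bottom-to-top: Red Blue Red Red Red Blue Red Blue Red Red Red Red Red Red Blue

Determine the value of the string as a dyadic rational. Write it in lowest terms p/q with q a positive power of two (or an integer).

-15101/16384

val_1 [R]  L=[—]  R=[0]  = -1
val_2 [RB]  L=[-1]  R=[0]  = -1/2
val_3 [RBR]  L=[-1]  R=[-1/2,0]  = -3/4
val_4 [RBRR]  L=[-1]  R=[-3/4,-1/2,0]  = -7/8
val_5 [RBRRR]  L=[-1]  R=[-7/8,-3/4,-1/2,0]  = -15/16
val_6 [RBRRRB]  L=[-1,-15/16]  R=[-7/8,-3/4,-1/2,0]  = -29/32
val_7 [RBRRRBR]  L=[-1,-15/16]  R=[-29/32,-7/8,-3/4,-1/2,0]  = -59/64
val_8 [RBRRRBRB]  L=[-1,-15/16,-59/64]  R=[-29/32,-7/8,-3/4,-1/2,0]  = -117/128
val_9 [RBRRRBRBR]  L=[-1,-15/16,-59/64]  R=[-117/128,-29/32,-7/8,-3/4,-1/2,0]  = -235/256
val_10 [RBRRRBRBRR]  L=[-1,-15/16,-59/64]  R=[-235/256,-117/128,-29/32,-7/8,-3/4,-1/2,0]  = -471/512
val_11 [RBRRRBRBRRR]  L=[-1,-15/16,-59/64]  R=[-471/512,-235/256,-117/128,-29/32,-7/8,-3/4,-1/2,0]  = -943/1024
val_12 [RBRRRBRBRRRR]  L=[-1,-15/16,-59/64]  R=[-943/1024,-471/512,-235/256,-117/128,-29/32,-7/8,-3/4,-1/2,0]  = -1887/2048
val_13 [RBRRRBRBRRRRR]  L=[-1,-15/16,-59/64]  R=[-1887/2048,-943/1024,-471/512,-235/256,-117/128,-29/32,-7/8,-3/4,-1/2,0]  = -3775/4096
val_14 [RBRRRBRBRRRRRR]  L=[-1,-15/16,-59/64]  R=[-3775/4096,-1887/2048,-943/1024,-471/512,-235/256,-117/128,-29/32,-7/8,-3/4,-1/2,0]  = -7551/8192
val_15 [RBRRRBRBRRRRRRB]  L=[-1,-15/16,-59/64,-7551/8192]  R=[-3775/4096,-1887/2048,-943/1024,-471/512,-235/256,-117/128,-29/32,-7/8,-3/4,-1/2,0]  = -15101/16384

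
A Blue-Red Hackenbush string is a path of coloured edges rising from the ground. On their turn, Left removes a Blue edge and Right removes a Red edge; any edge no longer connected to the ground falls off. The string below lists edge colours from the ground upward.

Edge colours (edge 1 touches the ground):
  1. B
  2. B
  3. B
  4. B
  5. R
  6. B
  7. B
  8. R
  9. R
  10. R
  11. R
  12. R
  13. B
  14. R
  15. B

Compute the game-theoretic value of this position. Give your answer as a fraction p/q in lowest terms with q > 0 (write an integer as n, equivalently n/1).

Prefix values for B B B B R B B R R R R R B R B via {L|R} + simplicity:
v(B) = { 0 | (no moves) } — 1
v(BB) = { 0 1 | (no moves) } — 2
v(BBB) = { 0 1 2 | (no moves) } — 3
v(BBBB) = { 0 1 2 3 | (no moves) } — 4
v(BBBBR) = { 0 1 2 3 | 4 } — 7/2
v(BBBBRB) = { 0 1 2 3 7/2 | 4 } — 15/4
v(BBBBRBB) = { 0 1 2 3 7/2 15/4 | 4 } — 31/8
v(BBBBRBBR) = { 0 1 2 3 7/2 15/4 | 31/8 4 } — 61/16
v(BBBBRBBRR) = { 0 1 2 3 7/2 15/4 | 61/16 31/8 4 } — 121/32
v(BBBBRBBRRR) = { 0 1 2 3 7/2 15/4 | 121/32 61/16 31/8 4 } — 241/64
v(BBBBRBBRRRR) = { 0 1 2 3 7/2 15/4 | 241/64 121/32 61/16 31/8 4 } — 481/128
v(BBBBRBBRRRRR) = { 0 1 2 3 7/2 15/4 | 481/128 241/64 121/32 61/16 31/8 4 } — 961/256
v(BBBBRBBRRRRRB) = { 0 1 2 3 7/2 15/4 961/256 | 481/128 241/64 121/32 61/16 31/8 4 } — 1923/512
v(BBBBRBBRRRRRBR) = { 0 1 2 3 7/2 15/4 961/256 | 1923/512 481/128 241/64 121/32 61/16 31/8 4 } — 3845/1024
v(BBBBRBBRRRRRBRB) = { 0 1 2 3 7/2 15/4 961/256 3845/1024 | 1923/512 481/128 241/64 121/32 61/16 31/8 4 } — 7691/2048

7691/2048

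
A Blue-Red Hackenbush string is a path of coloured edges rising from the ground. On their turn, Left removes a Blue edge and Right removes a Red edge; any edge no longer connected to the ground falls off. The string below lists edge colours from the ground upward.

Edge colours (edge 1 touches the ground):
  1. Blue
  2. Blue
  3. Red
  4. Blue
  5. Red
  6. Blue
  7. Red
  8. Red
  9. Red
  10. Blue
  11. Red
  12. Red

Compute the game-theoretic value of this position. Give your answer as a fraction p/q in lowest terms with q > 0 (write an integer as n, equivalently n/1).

B: Left { 0 }, Right { ∅ } — simplest 1
BB: Left { 0,1 }, Right { ∅ } — simplest 2
BBR: Left { 0,1 }, Right { 2 } — simplest 3/2
BBRB: Left { 0,1,3/2 }, Right { 2 } — simplest 7/4
BBRBR: Left { 0,1,3/2 }, Right { 7/4,2 } — simplest 13/8
BBRBRB: Left { 0,1,3/2,13/8 }, Right { 7/4,2 } — simplest 27/16
BBRBRBR: Left { 0,1,3/2,13/8 }, Right { 27/16,7/4,2 } — simplest 53/32
BBRBRBRR: Left { 0,1,3/2,13/8 }, Right { 53/32,27/16,7/4,2 } — simplest 105/64
BBRBRBRRR: Left { 0,1,3/2,13/8 }, Right { 105/64,53/32,27/16,7/4,2 } — simplest 209/128
BBRBRBRRRB: Left { 0,1,3/2,13/8,209/128 }, Right { 105/64,53/32,27/16,7/4,2 } — simplest 419/256
BBRBRBRRRBR: Left { 0,1,3/2,13/8,209/128 }, Right { 419/256,105/64,53/32,27/16,7/4,2 } — simplest 837/512
BBRBRBRRRBRR: Left { 0,1,3/2,13/8,209/128 }, Right { 837/512,419/256,105/64,53/32,27/16,7/4,2 } — simplest 1673/1024

1673/1024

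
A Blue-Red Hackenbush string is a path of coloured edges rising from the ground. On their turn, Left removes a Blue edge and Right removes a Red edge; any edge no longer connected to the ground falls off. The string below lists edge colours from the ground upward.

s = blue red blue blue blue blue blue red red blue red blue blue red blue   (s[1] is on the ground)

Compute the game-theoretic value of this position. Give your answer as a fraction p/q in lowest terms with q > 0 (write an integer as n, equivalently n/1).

15963/16384

Recurse on prefixes of the 15-edge string blue red blue blue blue blue blue red red blue red blue blue red blue:
v(b) = { 0 | none } ⇒ 1
v(br) = { 0 | 1 } ⇒ 1/2
v(brb) = { 0, 1/2 | 1 } ⇒ 3/4
v(brbb) = { 0, 1/2, 3/4 | 1 } ⇒ 7/8
v(brbbb) = { 0, 1/2, 3/4, 7/8 | 1 } ⇒ 15/16
v(brbbbb) = { 0, 1/2, 3/4, 7/8, 15/16 | 1 } ⇒ 31/32
v(brbbbbb) = { 0, 1/2, 3/4, 7/8, 15/16, 31/32 | 1 } ⇒ 63/64
v(brbbbbbr) = { 0, 1/2, 3/4, 7/8, 15/16, 31/32 | 63/64, 1 } ⇒ 125/128
v(brbbbbbrr) = { 0, 1/2, 3/4, 7/8, 15/16, 31/32 | 125/128, 63/64, 1 } ⇒ 249/256
v(brbbbbbrrb) = { 0, 1/2, 3/4, 7/8, 15/16, 31/32, 249/256 | 125/128, 63/64, 1 } ⇒ 499/512
v(brbbbbbrrbr) = { 0, 1/2, 3/4, 7/8, 15/16, 31/32, 249/256 | 499/512, 125/128, 63/64, 1 } ⇒ 997/1024
v(brbbbbbrrbrb) = { 0, 1/2, 3/4, 7/8, 15/16, 31/32, 249/256, 997/1024 | 499/512, 125/128, 63/64, 1 } ⇒ 1995/2048
v(brbbbbbrrbrbb) = { 0, 1/2, 3/4, 7/8, 15/16, 31/32, 249/256, 997/1024, 1995/2048 | 499/512, 125/128, 63/64, 1 } ⇒ 3991/4096
v(brbbbbbrrbrbbr) = { 0, 1/2, 3/4, 7/8, 15/16, 31/32, 249/256, 997/1024, 1995/2048 | 3991/4096, 499/512, 125/128, 63/64, 1 } ⇒ 7981/8192
v(brbbbbbrrbrbbrb) = { 0, 1/2, 3/4, 7/8, 15/16, 31/32, 249/256, 997/1024, 1995/2048, 7981/8192 | 3991/4096, 499/512, 125/128, 63/64, 1 } ⇒ 15963/16384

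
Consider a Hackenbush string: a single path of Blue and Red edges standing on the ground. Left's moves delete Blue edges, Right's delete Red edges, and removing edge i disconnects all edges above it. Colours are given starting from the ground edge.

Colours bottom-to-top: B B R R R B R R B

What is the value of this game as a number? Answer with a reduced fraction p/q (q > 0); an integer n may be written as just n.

147/128

Build G(s[:k]) for k = 1..9, string s = B B R R R B R R B.
B: Left { 0 }, Right { · } = simplest 1
BB: Left { 0,1 }, Right { · } = simplest 2
BBR: Left { 0,1 }, Right { 2 } = simplest 3/2
BBRR: Left { 0,1 }, Right { 3/2,2 } = simplest 5/4
BBRRR: Left { 0,1 }, Right { 5/4,3/2,2 } = simplest 9/8
BBRRRB: Left { 0,1,9/8 }, Right { 5/4,3/2,2 } = simplest 19/16
BBRRRBR: Left { 0,1,9/8 }, Right { 19/16,5/4,3/2,2 } = simplest 37/32
BBRRRBRR: Left { 0,1,9/8 }, Right { 37/32,19/16,5/4,3/2,2 } = simplest 73/64
BBRRRBRRB: Left { 0,1,9/8,73/64 }, Right { 37/32,19/16,5/4,3/2,2 } = simplest 147/128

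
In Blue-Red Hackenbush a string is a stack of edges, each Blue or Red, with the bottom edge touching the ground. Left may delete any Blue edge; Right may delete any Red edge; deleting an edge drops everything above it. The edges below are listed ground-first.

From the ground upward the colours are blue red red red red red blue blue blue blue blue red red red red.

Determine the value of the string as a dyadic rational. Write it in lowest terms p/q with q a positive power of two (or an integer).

Recurse on prefixes of the 15-edge string blue red red red red red blue blue blue blue blue red red red red:
b: Left { 0 }, Right { — } => simplest 1
br: Left { 0 }, Right { 1 } => simplest 1/2
brr: Left { 0 }, Right { 1/2; 1 } => simplest 1/4
brrr: Left { 0 }, Right { 1/4; 1/2; 1 } => simplest 1/8
brrrr: Left { 0 }, Right { 1/8; 1/4; 1/2; 1 } => simplest 1/16
brrrrr: Left { 0 }, Right { 1/16; 1/8; 1/4; 1/2; 1 } => simplest 1/32
brrrrrb: Left { 0; 1/32 }, Right { 1/16; 1/8; 1/4; 1/2; 1 } => simplest 3/64
brrrrrbb: Left { 0; 1/32; 3/64 }, Right { 1/16; 1/8; 1/4; 1/2; 1 } => simplest 7/128
brrrrrbbb: Left { 0; 1/32; 3/64; 7/128 }, Right { 1/16; 1/8; 1/4; 1/2; 1 } => simplest 15/256
brrrrrbbbb: Left { 0; 1/32; 3/64; 7/128; 15/256 }, Right { 1/16; 1/8; 1/4; 1/2; 1 } => simplest 31/512
brrrrrbbbbb: Left { 0; 1/32; 3/64; 7/128; 15/256; 31/512 }, Right { 1/16; 1/8; 1/4; 1/2; 1 } => simplest 63/1024
brrrrrbbbbbr: Left { 0; 1/32; 3/64; 7/128; 15/256; 31/512 }, Right { 63/1024; 1/16; 1/8; 1/4; 1/2; 1 } => simplest 125/2048
brrrrrbbbbbrr: Left { 0; 1/32; 3/64; 7/128; 15/256; 31/512 }, Right { 125/2048; 63/1024; 1/16; 1/8; 1/4; 1/2; 1 } => simplest 249/4096
brrrrrbbbbbrrr: Left { 0; 1/32; 3/64; 7/128; 15/256; 31/512 }, Right { 249/4096; 125/2048; 63/1024; 1/16; 1/8; 1/4; 1/2; 1 } => simplest 497/8192
brrrrrbbbbbrrrr: Left { 0; 1/32; 3/64; 7/128; 15/256; 31/512 }, Right { 497/8192; 249/4096; 125/2048; 63/1024; 1/16; 1/8; 1/4; 1/2; 1 } => simplest 993/16384

993/16384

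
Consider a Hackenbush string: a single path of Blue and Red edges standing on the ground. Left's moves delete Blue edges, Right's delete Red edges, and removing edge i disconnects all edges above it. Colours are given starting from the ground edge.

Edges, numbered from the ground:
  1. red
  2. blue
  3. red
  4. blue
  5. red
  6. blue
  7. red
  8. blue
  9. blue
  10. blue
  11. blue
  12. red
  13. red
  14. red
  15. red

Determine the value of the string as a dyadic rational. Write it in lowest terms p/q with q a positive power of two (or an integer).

-10783/16384

value_1 [r]  L=[∅]  R=[0]  => -1
value_2 [rb]  L=[-1]  R=[0]  => -1/2
value_3 [rbr]  L=[-1]  R=[-1/2, 0]  => -3/4
value_4 [rbrb]  L=[-1, -3/4]  R=[-1/2, 0]  => -5/8
value_5 [rbrbr]  L=[-1, -3/4]  R=[-5/8, -1/2, 0]  => -11/16
value_6 [rbrbrb]  L=[-1, -3/4, -11/16]  R=[-5/8, -1/2, 0]  => -21/32
value_7 [rbrbrbr]  L=[-1, -3/4, -11/16]  R=[-21/32, -5/8, -1/2, 0]  => -43/64
value_8 [rbrbrbrb]  L=[-1, -3/4, -11/16, -43/64]  R=[-21/32, -5/8, -1/2, 0]  => -85/128
value_9 [rbrbrbrbb]  L=[-1, -3/4, -11/16, -43/64, -85/128]  R=[-21/32, -5/8, -1/2, 0]  => -169/256
value_10 [rbrbrbrbbb]  L=[-1, -3/4, -11/16, -43/64, -85/128, -169/256]  R=[-21/32, -5/8, -1/2, 0]  => -337/512
value_11 [rbrbrbrbbbb]  L=[-1, -3/4, -11/16, -43/64, -85/128, -169/256, -337/512]  R=[-21/32, -5/8, -1/2, 0]  => -673/1024
value_12 [rbrbrbrbbbbr]  L=[-1, -3/4, -11/16, -43/64, -85/128, -169/256, -337/512]  R=[-673/1024, -21/32, -5/8, -1/2, 0]  => -1347/2048
value_13 [rbrbrbrbbbbrr]  L=[-1, -3/4, -11/16, -43/64, -85/128, -169/256, -337/512]  R=[-1347/2048, -673/1024, -21/32, -5/8, -1/2, 0]  => -2695/4096
value_14 [rbrbrbrbbbbrrr]  L=[-1, -3/4, -11/16, -43/64, -85/128, -169/256, -337/512]  R=[-2695/4096, -1347/2048, -673/1024, -21/32, -5/8, -1/2, 0]  => -5391/8192
value_15 [rbrbrbrbbbbrrrr]  L=[-1, -3/4, -11/16, -43/64, -85/128, -169/256, -337/512]  R=[-5391/8192, -2695/4096, -1347/2048, -673/1024, -21/32, -5/8, -1/2, 0]  => -10783/16384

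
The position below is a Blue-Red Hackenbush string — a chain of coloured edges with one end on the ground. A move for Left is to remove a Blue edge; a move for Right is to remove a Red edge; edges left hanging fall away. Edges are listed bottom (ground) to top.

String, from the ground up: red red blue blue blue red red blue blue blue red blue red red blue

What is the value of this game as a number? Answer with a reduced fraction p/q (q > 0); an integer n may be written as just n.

-9773/8192

value_1 [r]  L=[]  R=[0]  → -1
value_2 [rr]  L=[]  R=[-1, 0]  → -2
value_3 [rrb]  L=[-2]  R=[-1, 0]  → -3/2
value_4 [rrbb]  L=[-2, -3/2]  R=[-1, 0]  → -5/4
value_5 [rrbbb]  L=[-2, -3/2, -5/4]  R=[-1, 0]  → -9/8
value_6 [rrbbbr]  L=[-2, -3/2, -5/4]  R=[-9/8, -1, 0]  → -19/16
value_7 [rrbbbrr]  L=[-2, -3/2, -5/4]  R=[-19/16, -9/8, -1, 0]  → -39/32
value_8 [rrbbbrrb]  L=[-2, -3/2, -5/4, -39/32]  R=[-19/16, -9/8, -1, 0]  → -77/64
value_9 [rrbbbrrbb]  L=[-2, -3/2, -5/4, -39/32, -77/64]  R=[-19/16, -9/8, -1, 0]  → -153/128
value_10 [rrbbbrrbbb]  L=[-2, -3/2, -5/4, -39/32, -77/64, -153/128]  R=[-19/16, -9/8, -1, 0]  → -305/256
value_11 [rrbbbrrbbbr]  L=[-2, -3/2, -5/4, -39/32, -77/64, -153/128]  R=[-305/256, -19/16, -9/8, -1, 0]  → -611/512
value_12 [rrbbbrrbbbrb]  L=[-2, -3/2, -5/4, -39/32, -77/64, -153/128, -611/512]  R=[-305/256, -19/16, -9/8, -1, 0]  → -1221/1024
value_13 [rrbbbrrbbbrbr]  L=[-2, -3/2, -5/4, -39/32, -77/64, -153/128, -611/512]  R=[-1221/1024, -305/256, -19/16, -9/8, -1, 0]  → -2443/2048
value_14 [rrbbbrrbbbrbrr]  L=[-2, -3/2, -5/4, -39/32, -77/64, -153/128, -611/512]  R=[-2443/2048, -1221/1024, -305/256, -19/16, -9/8, -1, 0]  → -4887/4096
value_15 [rrbbbrrbbbrbrrb]  L=[-2, -3/2, -5/4, -39/32, -77/64, -153/128, -611/512, -4887/4096]  R=[-2443/2048, -1221/1024, -305/256, -19/16, -9/8, -1, 0]  → -9773/8192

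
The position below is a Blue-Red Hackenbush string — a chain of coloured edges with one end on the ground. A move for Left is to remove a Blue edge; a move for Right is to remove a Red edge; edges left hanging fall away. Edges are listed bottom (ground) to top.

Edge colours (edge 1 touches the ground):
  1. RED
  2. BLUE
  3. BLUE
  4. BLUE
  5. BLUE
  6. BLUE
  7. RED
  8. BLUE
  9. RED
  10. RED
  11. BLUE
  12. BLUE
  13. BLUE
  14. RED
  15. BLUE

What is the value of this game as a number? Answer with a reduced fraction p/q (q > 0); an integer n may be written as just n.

-709/16384

Build v(s[:k]) for k = 1..15, string s = RED BLUE BLUE BLUE BLUE BLUE RED BLUE RED RED BLUE BLUE BLUE RED BLUE.
R: Left { ∅ }, Right { 0 } → simplest -1
RB: Left { -1 }, Right { 0 } → simplest -1/2
RBB: Left { -1 -1/2 }, Right { 0 } → simplest -1/4
RBBB: Left { -1 -1/2 -1/4 }, Right { 0 } → simplest -1/8
RBBBB: Left { -1 -1/2 -1/4 -1/8 }, Right { 0 } → simplest -1/16
RBBBBB: Left { -1 -1/2 -1/4 -1/8 -1/16 }, Right { 0 } → simplest -1/32
RBBBBBR: Left { -1 -1/2 -1/4 -1/8 -1/16 }, Right { -1/32 0 } → simplest -3/64
RBBBBBRB: Left { -1 -1/2 -1/4 -1/8 -1/16 -3/64 }, Right { -1/32 0 } → simplest -5/128
RBBBBBRBR: Left { -1 -1/2 -1/4 -1/8 -1/16 -3/64 }, Right { -5/128 -1/32 0 } → simplest -11/256
RBBBBBRBRR: Left { -1 -1/2 -1/4 -1/8 -1/16 -3/64 }, Right { -11/256 -5/128 -1/32 0 } → simplest -23/512
RBBBBBRBRRB: Left { -1 -1/2 -1/4 -1/8 -1/16 -3/64 -23/512 }, Right { -11/256 -5/128 -1/32 0 } → simplest -45/1024
RBBBBBRBRRBB: Left { -1 -1/2 -1/4 -1/8 -1/16 -3/64 -23/512 -45/1024 }, Right { -11/256 -5/128 -1/32 0 } → simplest -89/2048
RBBBBBRBRRBBB: Left { -1 -1/2 -1/4 -1/8 -1/16 -3/64 -23/512 -45/1024 -89/2048 }, Right { -11/256 -5/128 -1/32 0 } → simplest -177/4096
RBBBBBRBRRBBBR: Left { -1 -1/2 -1/4 -1/8 -1/16 -3/64 -23/512 -45/1024 -89/2048 }, Right { -177/4096 -11/256 -5/128 -1/32 0 } → simplest -355/8192
RBBBBBRBRRBBBRB: Left { -1 -1/2 -1/4 -1/8 -1/16 -3/64 -23/512 -45/1024 -89/2048 -355/8192 }, Right { -177/4096 -11/256 -5/128 -1/32 0 } → simplest -709/16384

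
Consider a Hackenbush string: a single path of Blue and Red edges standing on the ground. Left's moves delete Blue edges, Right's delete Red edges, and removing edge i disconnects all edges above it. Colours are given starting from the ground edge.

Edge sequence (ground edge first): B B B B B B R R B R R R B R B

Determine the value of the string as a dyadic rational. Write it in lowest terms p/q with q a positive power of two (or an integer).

2699/512

v_1 [B]  L=[0]  R=[—]  -> 1
v_2 [BB]  L=[0 1]  R=[—]  -> 2
v_3 [BBB]  L=[0 1 2]  R=[—]  -> 3
v_4 [BBBB]  L=[0 1 2 3]  R=[—]  -> 4
v_5 [BBBBB]  L=[0 1 2 3 4]  R=[—]  -> 5
v_6 [BBBBBB]  L=[0 1 2 3 4 5]  R=[—]  -> 6
v_7 [BBBBBBR]  L=[0 1 2 3 4 5]  R=[6]  -> 11/2
v_8 [BBBBBBRR]  L=[0 1 2 3 4 5]  R=[11/2 6]  -> 21/4
v_9 [BBBBBBRRB]  L=[0 1 2 3 4 5 21/4]  R=[11/2 6]  -> 43/8
v_10 [BBBBBBRRBR]  L=[0 1 2 3 4 5 21/4]  R=[43/8 11/2 6]  -> 85/16
v_11 [BBBBBBRRBRR]  L=[0 1 2 3 4 5 21/4]  R=[85/16 43/8 11/2 6]  -> 169/32
v_12 [BBBBBBRRBRRR]  L=[0 1 2 3 4 5 21/4]  R=[169/32 85/16 43/8 11/2 6]  -> 337/64
v_13 [BBBBBBRRBRRRB]  L=[0 1 2 3 4 5 21/4 337/64]  R=[169/32 85/16 43/8 11/2 6]  -> 675/128
v_14 [BBBBBBRRBRRRBR]  L=[0 1 2 3 4 5 21/4 337/64]  R=[675/128 169/32 85/16 43/8 11/2 6]  -> 1349/256
v_15 [BBBBBBRRBRRRBRB]  L=[0 1 2 3 4 5 21/4 337/64 1349/256]  R=[675/128 169/32 85/16 43/8 11/2 6]  -> 2699/512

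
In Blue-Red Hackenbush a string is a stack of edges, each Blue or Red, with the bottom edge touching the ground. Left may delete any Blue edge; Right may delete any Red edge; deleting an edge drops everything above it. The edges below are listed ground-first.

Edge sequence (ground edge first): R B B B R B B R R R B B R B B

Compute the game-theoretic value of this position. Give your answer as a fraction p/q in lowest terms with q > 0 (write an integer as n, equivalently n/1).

-2505/16384

step 1: add R to get R; options L={ ∅ } R={ 0 } gives -1
step 2: add B to get RB; options L={ -1 } R={ 0 } gives -1/2
step 3: add B to get RBB; options L={ -1,-1/2 } R={ 0 } gives -1/4
step 4: add B to get RBBB; options L={ -1,-1/2,-1/4 } R={ 0 } gives -1/8
step 5: add R to get RBBBR; options L={ -1,-1/2,-1/4 } R={ -1/8,0 } gives -3/16
step 6: add B to get RBBBRB; options L={ -1,-1/2,-1/4,-3/16 } R={ -1/8,0 } gives -5/32
step 7: add B to get RBBBRBB; options L={ -1,-1/2,-1/4,-3/16,-5/32 } R={ -1/8,0 } gives -9/64
step 8: add R to get RBBBRBBR; options L={ -1,-1/2,-1/4,-3/16,-5/32 } R={ -9/64,-1/8,0 } gives -19/128
step 9: add R to get RBBBRBBRR; options L={ -1,-1/2,-1/4,-3/16,-5/32 } R={ -19/128,-9/64,-1/8,0 } gives -39/256
step 10: add R to get RBBBRBBRRR; options L={ -1,-1/2,-1/4,-3/16,-5/32 } R={ -39/256,-19/128,-9/64,-1/8,0 } gives -79/512
step 11: add B to get RBBBRBBRRRB; options L={ -1,-1/2,-1/4,-3/16,-5/32,-79/512 } R={ -39/256,-19/128,-9/64,-1/8,0 } gives -157/1024
step 12: add B to get RBBBRBBRRRBB; options L={ -1,-1/2,-1/4,-3/16,-5/32,-79/512,-157/1024 } R={ -39/256,-19/128,-9/64,-1/8,0 } gives -313/2048
step 13: add R to get RBBBRBBRRRBBR; options L={ -1,-1/2,-1/4,-3/16,-5/32,-79/512,-157/1024 } R={ -313/2048,-39/256,-19/128,-9/64,-1/8,0 } gives -627/4096
step 14: add B to get RBBBRBBRRRBBRB; options L={ -1,-1/2,-1/4,-3/16,-5/32,-79/512,-157/1024,-627/4096 } R={ -313/2048,-39/256,-19/128,-9/64,-1/8,0 } gives -1253/8192
step 15: add B to get RBBBRBBRRRBBRBB; options L={ -1,-1/2,-1/4,-3/16,-5/32,-79/512,-157/1024,-627/4096,-1253/8192 } R={ -313/2048,-39/256,-19/128,-9/64,-1/8,0 } gives -2505/16384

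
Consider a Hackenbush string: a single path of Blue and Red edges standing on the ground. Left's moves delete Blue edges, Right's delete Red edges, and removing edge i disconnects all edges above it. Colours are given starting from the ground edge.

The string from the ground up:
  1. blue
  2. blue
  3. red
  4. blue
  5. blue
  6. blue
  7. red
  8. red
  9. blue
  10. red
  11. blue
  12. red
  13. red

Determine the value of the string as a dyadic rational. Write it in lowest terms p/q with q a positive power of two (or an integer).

Build value(s[:k]) for k = 1..13, string s = blue blue red blue blue blue red red blue red blue red red.
step 1: add blue to get b; options L={ 0 } R={ (no moves) } so 1
step 2: add blue to get bb; options L={ 0, 1 } R={ (no moves) } so 2
step 3: add red to get bbr; options L={ 0, 1 } R={ 2 } so 3/2
step 4: add blue to get bbrb; options L={ 0, 1, 3/2 } R={ 2 } so 7/4
step 5: add blue to get bbrbb; options L={ 0, 1, 3/2, 7/4 } R={ 2 } so 15/8
step 6: add blue to get bbrbbb; options L={ 0, 1, 3/2, 7/4, 15/8 } R={ 2 } so 31/16
step 7: add red to get bbrbbbr; options L={ 0, 1, 3/2, 7/4, 15/8 } R={ 31/16, 2 } so 61/32
step 8: add red to get bbrbbbrr; options L={ 0, 1, 3/2, 7/4, 15/8 } R={ 61/32, 31/16, 2 } so 121/64
step 9: add blue to get bbrbbbrrb; options L={ 0, 1, 3/2, 7/4, 15/8, 121/64 } R={ 61/32, 31/16, 2 } so 243/128
step 10: add red to get bbrbbbrrbr; options L={ 0, 1, 3/2, 7/4, 15/8, 121/64 } R={ 243/128, 61/32, 31/16, 2 } so 485/256
step 11: add blue to get bbrbbbrrbrb; options L={ 0, 1, 3/2, 7/4, 15/8, 121/64, 485/256 } R={ 243/128, 61/32, 31/16, 2 } so 971/512
step 12: add red to get bbrbbbrrbrbr; options L={ 0, 1, 3/2, 7/4, 15/8, 121/64, 485/256 } R={ 971/512, 243/128, 61/32, 31/16, 2 } so 1941/1024
step 13: add red to get bbrbbbrrbrbrr; options L={ 0, 1, 3/2, 7/4, 15/8, 121/64, 485/256 } R={ 1941/1024, 971/512, 243/128, 61/32, 31/16, 2 } so 3881/2048

3881/2048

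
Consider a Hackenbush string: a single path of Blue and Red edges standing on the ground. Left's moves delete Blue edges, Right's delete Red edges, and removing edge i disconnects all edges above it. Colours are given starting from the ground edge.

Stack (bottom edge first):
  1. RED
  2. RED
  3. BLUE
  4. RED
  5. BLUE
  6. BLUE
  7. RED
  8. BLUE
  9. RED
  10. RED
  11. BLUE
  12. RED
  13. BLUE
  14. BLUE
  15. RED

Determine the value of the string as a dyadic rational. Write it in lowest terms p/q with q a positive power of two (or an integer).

step 1: add RED to get R; options L={ none } R={ 0 } => -1
step 2: add RED to get RR; options L={ none } R={ -1; 0 } => -2
step 3: add BLUE to get RRB; options L={ -2 } R={ -1; 0 } => -3/2
step 4: add RED to get RRBR; options L={ -2 } R={ -3/2; -1; 0 } => -7/4
step 5: add BLUE to get RRBRB; options L={ -2; -7/4 } R={ -3/2; -1; 0 } => -13/8
step 6: add BLUE to get RRBRBB; options L={ -2; -7/4; -13/8 } R={ -3/2; -1; 0 } => -25/16
step 7: add RED to get RRBRBBR; options L={ -2; -7/4; -13/8 } R={ -25/16; -3/2; -1; 0 } => -51/32
step 8: add BLUE to get RRBRBBRB; options L={ -2; -7/4; -13/8; -51/32 } R={ -25/16; -3/2; -1; 0 } => -101/64
step 9: add RED to get RRBRBBRBR; options L={ -2; -7/4; -13/8; -51/32 } R={ -101/64; -25/16; -3/2; -1; 0 } => -203/128
step 10: add RED to get RRBRBBRBRR; options L={ -2; -7/4; -13/8; -51/32 } R={ -203/128; -101/64; -25/16; -3/2; -1; 0 } => -407/256
step 11: add BLUE to get RRBRBBRBRRB; options L={ -2; -7/4; -13/8; -51/32; -407/256 } R={ -203/128; -101/64; -25/16; -3/2; -1; 0 } => -813/512
step 12: add RED to get RRBRBBRBRRBR; options L={ -2; -7/4; -13/8; -51/32; -407/256 } R={ -813/512; -203/128; -101/64; -25/16; -3/2; -1; 0 } => -1627/1024
step 13: add BLUE to get RRBRBBRBRRBRB; options L={ -2; -7/4; -13/8; -51/32; -407/256; -1627/1024 } R={ -813/512; -203/128; -101/64; -25/16; -3/2; -1; 0 } => -3253/2048
step 14: add BLUE to get RRBRBBRBRRBRBB; options L={ -2; -7/4; -13/8; -51/32; -407/256; -1627/1024; -3253/2048 } R={ -813/512; -203/128; -101/64; -25/16; -3/2; -1; 0 } => -6505/4096
step 15: add RED to get RRBRBBRBRRBRBBR; options L={ -2; -7/4; -13/8; -51/32; -407/256; -1627/1024; -3253/2048 } R={ -6505/4096; -813/512; -203/128; -101/64; -25/16; -3/2; -1; 0 } => -13011/8192

-13011/8192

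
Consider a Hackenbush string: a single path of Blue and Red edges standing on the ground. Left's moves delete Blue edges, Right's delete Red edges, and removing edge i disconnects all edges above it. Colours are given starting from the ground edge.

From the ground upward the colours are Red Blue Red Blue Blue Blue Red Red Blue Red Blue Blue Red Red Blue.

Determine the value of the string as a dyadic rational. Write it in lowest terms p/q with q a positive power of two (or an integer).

-9037/16384

R: Left { — }, Right { 0 } — simplest -1
RB: Left { -1 }, Right { 0 } — simplest -1/2
RBR: Left { -1 }, Right { -1/2,0 } — simplest -3/4
RBRB: Left { -1,-3/4 }, Right { -1/2,0 } — simplest -5/8
RBRBB: Left { -1,-3/4,-5/8 }, Right { -1/2,0 } — simplest -9/16
RBRBBB: Left { -1,-3/4,-5/8,-9/16 }, Right { -1/2,0 } — simplest -17/32
RBRBBBR: Left { -1,-3/4,-5/8,-9/16 }, Right { -17/32,-1/2,0 } — simplest -35/64
RBRBBBRR: Left { -1,-3/4,-5/8,-9/16 }, Right { -35/64,-17/32,-1/2,0 } — simplest -71/128
RBRBBBRRB: Left { -1,-3/4,-5/8,-9/16,-71/128 }, Right { -35/64,-17/32,-1/2,0 } — simplest -141/256
RBRBBBRRBR: Left { -1,-3/4,-5/8,-9/16,-71/128 }, Right { -141/256,-35/64,-17/32,-1/2,0 } — simplest -283/512
RBRBBBRRBRB: Left { -1,-3/4,-5/8,-9/16,-71/128,-283/512 }, Right { -141/256,-35/64,-17/32,-1/2,0 } — simplest -565/1024
RBRBBBRRBRBB: Left { -1,-3/4,-5/8,-9/16,-71/128,-283/512,-565/1024 }, Right { -141/256,-35/64,-17/32,-1/2,0 } — simplest -1129/2048
RBRBBBRRBRBBR: Left { -1,-3/4,-5/8,-9/16,-71/128,-283/512,-565/1024 }, Right { -1129/2048,-141/256,-35/64,-17/32,-1/2,0 } — simplest -2259/4096
RBRBBBRRBRBBRR: Left { -1,-3/4,-5/8,-9/16,-71/128,-283/512,-565/1024 }, Right { -2259/4096,-1129/2048,-141/256,-35/64,-17/32,-1/2,0 } — simplest -4519/8192
RBRBBBRRBRBBRRB: Left { -1,-3/4,-5/8,-9/16,-71/128,-283/512,-565/1024,-4519/8192 }, Right { -2259/4096,-1129/2048,-141/256,-35/64,-17/32,-1/2,0 } — simplest -9037/16384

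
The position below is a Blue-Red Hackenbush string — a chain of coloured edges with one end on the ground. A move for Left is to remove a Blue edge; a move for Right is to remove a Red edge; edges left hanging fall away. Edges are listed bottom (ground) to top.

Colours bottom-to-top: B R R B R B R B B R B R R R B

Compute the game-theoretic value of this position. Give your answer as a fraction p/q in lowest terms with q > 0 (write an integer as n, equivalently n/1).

5539/16384

B: Left { 0 }, Right { · } -> simplest 1
BR: Left { 0 }, Right { 1 } -> simplest 1/2
BRR: Left { 0 }, Right { 1/2, 1 } -> simplest 1/4
BRRB: Left { 0, 1/4 }, Right { 1/2, 1 } -> simplest 3/8
BRRBR: Left { 0, 1/4 }, Right { 3/8, 1/2, 1 } -> simplest 5/16
BRRBRB: Left { 0, 1/4, 5/16 }, Right { 3/8, 1/2, 1 } -> simplest 11/32
BRRBRBR: Left { 0, 1/4, 5/16 }, Right { 11/32, 3/8, 1/2, 1 } -> simplest 21/64
BRRBRBRB: Left { 0, 1/4, 5/16, 21/64 }, Right { 11/32, 3/8, 1/2, 1 } -> simplest 43/128
BRRBRBRBB: Left { 0, 1/4, 5/16, 21/64, 43/128 }, Right { 11/32, 3/8, 1/2, 1 } -> simplest 87/256
BRRBRBRBBR: Left { 0, 1/4, 5/16, 21/64, 43/128 }, Right { 87/256, 11/32, 3/8, 1/2, 1 } -> simplest 173/512
BRRBRBRBBRB: Left { 0, 1/4, 5/16, 21/64, 43/128, 173/512 }, Right { 87/256, 11/32, 3/8, 1/2, 1 } -> simplest 347/1024
BRRBRBRBBRBR: Left { 0, 1/4, 5/16, 21/64, 43/128, 173/512 }, Right { 347/1024, 87/256, 11/32, 3/8, 1/2, 1 } -> simplest 693/2048
BRRBRBRBBRBRR: Left { 0, 1/4, 5/16, 21/64, 43/128, 173/512 }, Right { 693/2048, 347/1024, 87/256, 11/32, 3/8, 1/2, 1 } -> simplest 1385/4096
BRRBRBRBBRBRRR: Left { 0, 1/4, 5/16, 21/64, 43/128, 173/512 }, Right { 1385/4096, 693/2048, 347/1024, 87/256, 11/32, 3/8, 1/2, 1 } -> simplest 2769/8192
BRRBRBRBBRBRRRB: Left { 0, 1/4, 5/16, 21/64, 43/128, 173/512, 2769/8192 }, Right { 1385/4096, 693/2048, 347/1024, 87/256, 11/32, 3/8, 1/2, 1 } -> simplest 5539/16384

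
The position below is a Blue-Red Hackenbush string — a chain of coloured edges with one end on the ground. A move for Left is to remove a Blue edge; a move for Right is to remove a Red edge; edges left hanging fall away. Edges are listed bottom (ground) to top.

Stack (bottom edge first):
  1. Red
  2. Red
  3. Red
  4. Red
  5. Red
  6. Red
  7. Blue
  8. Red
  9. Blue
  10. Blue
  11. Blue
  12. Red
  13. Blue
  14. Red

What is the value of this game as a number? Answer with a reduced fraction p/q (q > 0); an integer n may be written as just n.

1 of 14 · R · max L −∞ · min R 0 gives -1
2 of 14 · RR · max L −∞ · min R -1 gives -2
3 of 14 · RRR · max L −∞ · min R -2 gives -3
4 of 14 · RRRR · max L −∞ · min R -3 gives -4
5 of 14 · RRRRR · max L −∞ · min R -4 gives -5
6 of 14 · RRRRRR · max L −∞ · min R -5 gives -6
7 of 14 · RRRRRRB · max L -6 · min R -5 gives -11/2
8 of 14 · RRRRRRBR · max L -6 · min R -11/2 gives -23/4
9 of 14 · RRRRRRBRB · max L -23/4 · min R -11/2 gives -45/8
10 of 14 · RRRRRRBRBB · max L -45/8 · min R -11/2 gives -89/16
11 of 14 · RRRRRRBRBBB · max L -89/16 · min R -11/2 gives -177/32
12 of 14 · RRRRRRBRBBBR · max L -89/16 · min R -177/32 gives -355/64
13 of 14 · RRRRRRBRBBBRB · max L -355/64 · min R -177/32 gives -709/128
14 of 14 · RRRRRRBRBBBRBR · max L -355/64 · min R -709/128 gives -1419/256

-1419/256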